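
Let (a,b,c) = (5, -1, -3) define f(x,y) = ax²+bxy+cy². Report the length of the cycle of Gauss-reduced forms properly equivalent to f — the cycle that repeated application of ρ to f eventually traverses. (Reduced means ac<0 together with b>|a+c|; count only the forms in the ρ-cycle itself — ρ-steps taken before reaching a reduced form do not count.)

D = 61, ⌊√D⌋ = 7
descent: ρ → (-3,7,1)  [lands on river]
river: ρ → (1,7,-3)
river: ρ → (-3,5,3)
river: ρ → (3,7,-1)
river: ρ → (-1,7,3)
river: ρ → (3,5,-3)
ρ-cycle length = 6 (tail of 1 descent step not counted)

6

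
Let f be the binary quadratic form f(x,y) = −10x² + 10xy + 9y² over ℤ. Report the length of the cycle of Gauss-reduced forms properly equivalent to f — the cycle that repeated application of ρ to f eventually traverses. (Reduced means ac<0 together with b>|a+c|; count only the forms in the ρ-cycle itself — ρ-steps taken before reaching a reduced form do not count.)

D = 460, ⌊√D⌋ = 21
river: ρ → (9,8,-11)
river: ρ → (-11,14,6)
river: ρ → (6,10,-15)
river: ρ → (-15,20,1)
river: ρ → (1,20,-15)
river: ρ → (-15,10,6)
river: ρ → (6,14,-11)
river: ρ → (-11,8,9)
river: ρ → (9,10,-10)
river: ρ → (-10,10,9)
ρ-cycle length = 10 (tail of 0 descent steps not counted)

10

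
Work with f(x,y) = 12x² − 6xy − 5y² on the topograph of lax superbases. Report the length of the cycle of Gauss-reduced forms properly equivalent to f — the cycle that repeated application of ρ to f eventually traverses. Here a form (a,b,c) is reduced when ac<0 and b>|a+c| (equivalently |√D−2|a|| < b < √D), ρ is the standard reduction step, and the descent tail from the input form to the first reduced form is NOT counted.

D = 276, ⌊√D⌋ = 16
descent: ρ → (-5,16,1)  [lands on river]
river: ρ → (1,16,-5)
river: ρ → (-5,14,4)
river: ρ → (4,10,-11)
river: ρ → (-11,12,3)
river: ρ → (3,12,-11)
river: ρ → (-11,10,4)
river: ρ → (4,14,-5)
ρ-cycle length = 8 (tail of 1 descent step not counted)

8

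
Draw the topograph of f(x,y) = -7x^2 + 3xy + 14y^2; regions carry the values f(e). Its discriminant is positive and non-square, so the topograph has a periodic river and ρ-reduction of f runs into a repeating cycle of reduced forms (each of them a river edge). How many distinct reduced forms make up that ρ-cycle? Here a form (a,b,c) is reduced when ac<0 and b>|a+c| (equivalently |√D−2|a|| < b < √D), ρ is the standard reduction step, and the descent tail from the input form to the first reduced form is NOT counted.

D = 401, ⌊√D⌋ = 20
descent: ρ → (14,-3,-7)
descent: ρ → (-7,17,4)  [lands on river]
river: ρ → (4,15,-11)
river: ρ → (-11,7,8)
river: ρ → (8,9,-10)
river: ρ → (-10,11,7)
river: ρ → (7,17,-4)
river: ρ → (-4,15,11)
river: ρ → (11,7,-8)
river: ρ → (-8,9,10)
river: ρ → (10,11,-7)
ρ-cycle length = 10 (tail of 2 descent steps not counted)

10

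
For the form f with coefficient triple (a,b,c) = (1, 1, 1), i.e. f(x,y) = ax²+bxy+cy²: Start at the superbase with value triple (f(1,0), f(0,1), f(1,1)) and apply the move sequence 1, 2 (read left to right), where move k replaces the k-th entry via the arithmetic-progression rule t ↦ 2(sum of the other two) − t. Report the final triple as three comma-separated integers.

start (1,1,3) = (f(1,0),f(0,1),f(1,1))
replace slot 1: 2·(1+3) − 1 = 7 → (7,1,3)
replace slot 2: 2·(7+3) − 1 = 19 → (7,19,3)

7,19,3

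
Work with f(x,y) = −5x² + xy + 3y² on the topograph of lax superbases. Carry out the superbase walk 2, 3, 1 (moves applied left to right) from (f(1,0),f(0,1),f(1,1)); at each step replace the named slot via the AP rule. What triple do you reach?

start (-5,3,-1) = (f(1,0),f(0,1),f(1,1))
replace slot 2: 2·((-5)+(-1)) − 3 = -15 → (-5,-15,-1)
replace slot 3: 2·((-5)+(-15)) − (-1) = -39 → (-5,-15,-39)
replace slot 1: 2·((-15)+(-39)) − (-5) = -103 → (-103,-15,-39)

-103,-15,-39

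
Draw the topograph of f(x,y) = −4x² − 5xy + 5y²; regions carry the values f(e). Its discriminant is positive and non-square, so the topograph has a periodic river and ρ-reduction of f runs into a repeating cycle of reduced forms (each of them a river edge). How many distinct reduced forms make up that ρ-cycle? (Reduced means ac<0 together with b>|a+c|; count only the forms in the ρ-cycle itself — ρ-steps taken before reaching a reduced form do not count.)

D = 105, ⌊√D⌋ = 10
descent: ρ → (5,5,-4)  [lands on river]
river: ρ → (-4,3,6)
river: ρ → (6,9,-1)
river: ρ → (-1,9,6)
river: ρ → (6,3,-4)
river: ρ → (-4,5,5)
ρ-cycle length = 6 (tail of 1 descent step not counted)

6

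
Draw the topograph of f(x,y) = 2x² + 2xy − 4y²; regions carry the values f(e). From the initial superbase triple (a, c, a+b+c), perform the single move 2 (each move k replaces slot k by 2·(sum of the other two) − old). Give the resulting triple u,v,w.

start (2,-4,0) = (f(1,0),f(0,1),f(1,1))
replace slot 2: 2·(2+0) − (-4) = 8 → (2,8,0)

2,8,0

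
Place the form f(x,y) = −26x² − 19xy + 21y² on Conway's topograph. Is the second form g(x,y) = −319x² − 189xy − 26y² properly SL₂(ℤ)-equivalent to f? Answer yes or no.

D₁ = 2545, D₂ = 2545
river cycle of f (length 50): (21, 19, -26), (-26, 33, 14), (14, 23, -36), (-36, 49, 1), (1, 49, -36), (-36, 23, 14), (14, 33, -26), (-26, 19, 21), (21, 23, -24), (-24, 25, 20), … (40 more)
river cycle of g (length 50): (-26, 33, 14), (14, 23, -36), (-36, 49, 1), (1, 49, -36), (-36, 23, 14), (14, 33, -26), (-26, 19, 21), (21, 23, -24), (-24, 25, 20), (20, 15, -29), … (40 more)
cycles coincide ⇒ equivalent

yes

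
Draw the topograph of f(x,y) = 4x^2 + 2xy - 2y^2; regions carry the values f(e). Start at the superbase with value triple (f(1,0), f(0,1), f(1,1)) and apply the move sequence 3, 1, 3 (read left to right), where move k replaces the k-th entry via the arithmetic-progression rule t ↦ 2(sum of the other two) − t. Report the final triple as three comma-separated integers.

start (4,-2,4) = (f(1,0),f(0,1),f(1,1))
replace slot 3: 2·(4+(-2)) − 4 = 0 → (4,-2,0)
replace slot 1: 2·((-2)+0) − 4 = -8 → (-8,-2,0)
replace slot 3: 2·((-8)+(-2)) − 0 = -20 → (-8,-2,-20)

-8,-2,-20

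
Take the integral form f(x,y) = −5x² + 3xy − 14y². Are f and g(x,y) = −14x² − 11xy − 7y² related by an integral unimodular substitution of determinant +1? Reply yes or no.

D₁ = -271, D₂ = -271
f is negative-definite; reduce −f:
−f: reduced (well bottom): (5,-3,14) with a≤c, −a<b≤a
flip sign back: reduced form of f is (-5,3,-14)
g is negative-definite; reduce −g:
−g: flip: (14,11,7)→(7,-11,14)
−g: translate: b→3 (≡-11 mod 14), so (7,-11,14)→(7,3,10)
−g: reduced (well bottom): (7,3,10) with a≤c, −a<b≤a
flip sign back: reduced form of g is (-7,-3,-10)
reduced forms (-5, 3, -14) vs (-7, -3, -10) ⇒ inequivalent

no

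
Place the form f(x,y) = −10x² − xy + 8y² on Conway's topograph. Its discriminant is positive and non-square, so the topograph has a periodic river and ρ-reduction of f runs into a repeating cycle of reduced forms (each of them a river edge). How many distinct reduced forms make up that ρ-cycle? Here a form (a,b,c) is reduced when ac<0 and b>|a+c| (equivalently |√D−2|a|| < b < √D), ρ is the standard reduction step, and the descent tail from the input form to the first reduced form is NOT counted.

D = 321, ⌊√D⌋ = 17
descent: ρ → (8,17,-1)  [lands on river]
river: ρ → (-1,17,8)
river: ρ → (8,15,-3)
river: ρ → (-3,15,8)
ρ-cycle length = 4 (tail of 1 descent step not counted)

4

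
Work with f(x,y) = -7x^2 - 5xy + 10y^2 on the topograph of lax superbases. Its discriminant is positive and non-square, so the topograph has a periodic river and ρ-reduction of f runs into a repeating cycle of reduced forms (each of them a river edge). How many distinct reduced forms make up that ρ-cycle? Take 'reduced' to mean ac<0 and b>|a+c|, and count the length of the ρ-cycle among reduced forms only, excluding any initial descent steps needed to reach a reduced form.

D = 305, ⌊√D⌋ = 17
descent: ρ → (10,5,-7)  [lands on river]
river: ρ → (-7,9,8)
river: ρ → (8,7,-8)
river: ρ → (-8,9,7)
river: ρ → (7,5,-10)
river: ρ → (-10,15,2)
river: ρ → (2,17,-2)
river: ρ → (-2,15,10)
ρ-cycle length = 8 (tail of 1 descent step not counted)

8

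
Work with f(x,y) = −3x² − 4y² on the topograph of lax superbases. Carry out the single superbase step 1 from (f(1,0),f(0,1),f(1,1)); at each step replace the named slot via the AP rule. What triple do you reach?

start (-3,-4,-7) = (f(1,0),f(0,1),f(1,1))
replace slot 1: 2·((-4)+(-7)) − (-3) = -19 → (-19,-4,-7)

-19,-4,-7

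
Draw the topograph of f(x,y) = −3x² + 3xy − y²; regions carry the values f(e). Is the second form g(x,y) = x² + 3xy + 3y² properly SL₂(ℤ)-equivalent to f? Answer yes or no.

D₁ = -3, D₂ = -3
f is negative-definite; reduce −f:
−f: translate: b→3 (≡-3 mod 6), so (3,-3,1)→(3,3,1)
−f: flip: (3,3,1)→(1,-3,3)
−f: translate: b→1 (≡-3 mod 2), so (1,-3,3)→(1,1,1)
−f: reduced (well bottom): (1,1,1) with a≤c, −a<b≤a
flip sign back: reduced form of f is (-1,-1,-1)
g: translate: b→1 (≡3 mod 2), so (1,3,3)→(1,1,1)
g: reduced (well bottom): (1,1,1) with a≤c, −a<b≤a
reduced forms (-1, -1, -1) vs (1, 1, 1) ⇒ inequivalent

no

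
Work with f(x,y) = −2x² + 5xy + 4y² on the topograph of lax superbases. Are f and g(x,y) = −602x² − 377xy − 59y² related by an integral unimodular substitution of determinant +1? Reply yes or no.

D₁ = 57, D₂ = 57
river cycle of f (length 6): (4, 3, -3), (-3, 3, 4), (4, 5, -2), (-2, 7, 1), (1, 7, -2), (-2, 5, 4)
river cycle of g (length 6): (-2, 5, 4), (4, 3, -3), (-3, 3, 4), (4, 5, -2), (-2, 7, 1), (1, 7, -2)
cycles coincide ⇒ equivalent

yes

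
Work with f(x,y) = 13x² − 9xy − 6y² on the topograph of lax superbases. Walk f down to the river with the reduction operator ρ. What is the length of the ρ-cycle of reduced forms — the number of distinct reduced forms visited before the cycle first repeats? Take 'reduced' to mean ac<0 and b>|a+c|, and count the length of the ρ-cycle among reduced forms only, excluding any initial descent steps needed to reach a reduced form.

D = 393, ⌊√D⌋ = 19
descent: ρ → (-6,9,13)  [lands on river]
river: ρ → (13,17,-2)
river: ρ → (-2,19,4)
river: ρ → (4,13,-14)
river: ρ → (-14,15,3)
river: ρ → (3,15,-14)
river: ρ → (-14,13,4)
river: ρ → (4,19,-2)
river: ρ → (-2,17,13)
river: ρ → (13,9,-6)
river: ρ → (-6,15,7)
river: ρ → (7,13,-8)
river: ρ → (-8,19,1)
river: ρ → (1,19,-8)
river: ρ → (-8,13,7)
river: ρ → (7,15,-6)
ρ-cycle length = 16 (tail of 1 descent step not counted)

16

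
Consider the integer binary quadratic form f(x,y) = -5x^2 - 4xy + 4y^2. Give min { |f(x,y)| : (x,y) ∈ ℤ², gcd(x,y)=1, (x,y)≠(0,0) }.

descent: ρ → (4,4,-5)  [lands on river]
river: ρ → (-5,6,3)
river: ρ → (3,6,-5)
river: ρ → (-5,4,4)
closes: descent 1, river 4
min |a| on river = 3

3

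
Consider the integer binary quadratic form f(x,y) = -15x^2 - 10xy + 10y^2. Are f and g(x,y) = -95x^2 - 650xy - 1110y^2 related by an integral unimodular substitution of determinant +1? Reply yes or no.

D₁ = 700, D₂ = 700
river cycle of f (length 4): (10, 10, -15), (-15, 20, 5), (5, 20, -15), (-15, 10, 10)
river cycle of g (length 4): (-15, 20, 5), (5, 20, -15), (-15, 10, 10), (10, 10, -15)
cycles coincide ⇒ equivalent

yes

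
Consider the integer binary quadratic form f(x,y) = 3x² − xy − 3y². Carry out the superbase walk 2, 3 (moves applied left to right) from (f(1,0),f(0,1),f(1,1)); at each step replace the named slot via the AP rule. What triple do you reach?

start (3,-3,-1) = (f(1,0),f(0,1),f(1,1))
replace slot 2: 2·(3+(-1)) − (-3) = 7 → (3,7,-1)
replace slot 3: 2·(3+7) − (-1) = 21 → (3,7,21)

3,7,21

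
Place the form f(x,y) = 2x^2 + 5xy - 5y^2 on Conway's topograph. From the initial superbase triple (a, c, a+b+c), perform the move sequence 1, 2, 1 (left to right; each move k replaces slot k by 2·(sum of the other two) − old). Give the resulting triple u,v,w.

start (2,-5,2) = (f(1,0),f(0,1),f(1,1))
replace slot 1: 2·((-5)+2) − 2 = -8 → (-8,-5,2)
replace slot 2: 2·((-8)+2) − (-5) = -7 → (-8,-7,2)
replace slot 1: 2·((-7)+2) − (-8) = -2 → (-2,-7,2)

-2,-7,2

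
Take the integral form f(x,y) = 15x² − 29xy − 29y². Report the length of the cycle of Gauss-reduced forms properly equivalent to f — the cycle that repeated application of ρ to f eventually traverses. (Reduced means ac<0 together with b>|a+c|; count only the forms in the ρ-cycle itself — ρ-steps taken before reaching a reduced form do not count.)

D = 2581, ⌊√D⌋ = 50
descent: ρ → (-29,29,15)  [lands on river]
river: ρ → (15,31,-27)
river: ρ → (-27,23,19)
river: ρ → (19,15,-31)
river: ρ → (-31,47,3)
river: ρ → (3,49,-15)
river: ρ → (-15,41,15)
river: ρ → (15,49,-3)
river: ρ → (-3,47,31)
river: ρ → (31,15,-19)
river: ρ → (-19,23,27)
river: ρ → (27,31,-15)
river: ρ → (-15,29,29)
river: ρ → (29,29,-15)
river: ρ → (-15,31,27)
river: ρ → (27,23,-19)
river: ρ → (-19,15,31)
river: ρ → (31,47,-3)
river: ρ → (-3,49,15)
river: ρ → (15,41,-15)
river: ρ → (-15,49,3)
river: ρ → (3,47,-31)
river: ρ → (-31,15,19)
river: ρ → (19,23,-27)
river: ρ → (-27,31,15)
river: ρ → (15,29,-29)
ρ-cycle length = 26 (tail of 1 descent step not counted)

26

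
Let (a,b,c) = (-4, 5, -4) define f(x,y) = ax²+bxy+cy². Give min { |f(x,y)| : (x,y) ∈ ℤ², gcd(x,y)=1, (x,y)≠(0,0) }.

translate: b→3 (≡-5 mod 8), so (4,-5,4)→(4,3,3)
flip: (4,3,3)→(3,-3,4)
translate: b→3 (≡-3 mod 6), so (3,-3,4)→(3,3,4)
reduced (well bottom): (3,3,4) with a≤c, −a<b≤a
well minimum |f| = |-3| = 3 (negative-definite)

3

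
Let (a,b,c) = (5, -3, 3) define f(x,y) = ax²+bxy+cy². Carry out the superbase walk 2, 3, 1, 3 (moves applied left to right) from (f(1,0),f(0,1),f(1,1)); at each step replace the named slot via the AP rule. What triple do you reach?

start (5,3,5) = (f(1,0),f(0,1),f(1,1))
replace slot 2: 2·(5+5) − 3 = 17 → (5,17,5)
replace slot 3: 2·(5+17) − 5 = 39 → (5,17,39)
replace slot 1: 2·(17+39) − 5 = 107 → (107,17,39)
replace slot 3: 2·(107+17) − 39 = 209 → (107,17,209)

107,17,209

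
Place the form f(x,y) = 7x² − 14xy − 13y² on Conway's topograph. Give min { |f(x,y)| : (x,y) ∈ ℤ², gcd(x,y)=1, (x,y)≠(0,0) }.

descent: ρ → (-13,14,7)  [lands on river]
river: ρ → (7,14,-13)
river: ρ → (-13,12,8)
river: ρ → (8,20,-5)
river: ρ → (-5,20,8)
river: ρ → (8,12,-13)
closes: descent 1, river 6
min |a| on river = 5

5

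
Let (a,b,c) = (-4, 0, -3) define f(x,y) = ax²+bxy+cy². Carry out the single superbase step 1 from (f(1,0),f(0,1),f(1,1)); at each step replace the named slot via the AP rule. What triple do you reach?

start (-4,-3,-7) = (f(1,0),f(0,1),f(1,1))
replace slot 1: 2·((-3)+(-7)) − (-4) = -16 → (-16,-3,-7)

-16,-3,-7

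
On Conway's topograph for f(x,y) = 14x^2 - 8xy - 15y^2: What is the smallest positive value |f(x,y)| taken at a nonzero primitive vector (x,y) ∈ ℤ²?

descent: ρ → (-15,8,14)  [lands on river]
river: ρ → (14,20,-9)
river: ρ → (-9,16,18)
river: ρ → (18,20,-7)
river: ρ → (-7,22,15)
river: ρ → (15,8,-14)
river: ρ → (-14,20,9)
river: ρ → (9,16,-18)
river: ρ → (-18,20,7)
river: ρ → (7,22,-15)
closes: descent 1, river 10
min |a| on river = 7

7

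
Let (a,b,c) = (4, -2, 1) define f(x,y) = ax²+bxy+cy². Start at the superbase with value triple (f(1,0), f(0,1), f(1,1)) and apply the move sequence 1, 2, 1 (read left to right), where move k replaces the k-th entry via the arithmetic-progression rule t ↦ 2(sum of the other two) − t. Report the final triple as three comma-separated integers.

start (4,1,3) = (f(1,0),f(0,1),f(1,1))
replace slot 1: 2·(1+3) − 4 = 4 → (4,1,3)
replace slot 2: 2·(4+3) − 1 = 13 → (4,13,3)
replace slot 1: 2·(13+3) − 4 = 28 → (28,13,3)

28,13,3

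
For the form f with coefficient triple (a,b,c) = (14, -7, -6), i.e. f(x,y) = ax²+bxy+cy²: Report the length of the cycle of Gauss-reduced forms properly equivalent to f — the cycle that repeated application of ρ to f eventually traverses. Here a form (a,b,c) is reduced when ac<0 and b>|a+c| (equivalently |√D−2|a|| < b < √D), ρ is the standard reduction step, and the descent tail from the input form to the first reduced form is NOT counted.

D = 385, ⌊√D⌋ = 19
descent: ρ → (-6,19,1)  [lands on river]
river: ρ → (1,19,-6)
river: ρ → (-6,17,4)
river: ρ → (4,15,-10)
river: ρ → (-10,5,9)
river: ρ → (9,13,-6)
river: ρ → (-6,11,11)
river: ρ → (11,11,-6)
river: ρ → (-6,13,9)
river: ρ → (9,5,-10)
river: ρ → (-10,15,4)
river: ρ → (4,17,-6)
ρ-cycle length = 12 (tail of 1 descent step not counted)

12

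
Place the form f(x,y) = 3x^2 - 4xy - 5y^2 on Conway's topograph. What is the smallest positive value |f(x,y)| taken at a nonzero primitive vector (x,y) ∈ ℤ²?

descent: ρ → (-5,4,3)  [lands on river]
river: ρ → (3,8,-1)
river: ρ → (-1,8,3)
river: ρ → (3,4,-5)
river: ρ → (-5,6,2)
river: ρ → (2,6,-5)
closes: descent 1, river 6
min |a| on river = 1

1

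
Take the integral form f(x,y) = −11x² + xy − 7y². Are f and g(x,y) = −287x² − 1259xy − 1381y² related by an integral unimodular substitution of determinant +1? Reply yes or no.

D₁ = -307, D₂ = -307
f is negative-definite; reduce −f:
−f: flip: (11,-1,7)→(7,1,11)
−f: reduced (well bottom): (7,1,11) with a≤c, −a<b≤a
flip sign back: reduced form of f is (-7,-1,-11)
g is negative-definite; reduce −g:
−g: translate: b→111 (≡1259 mod 574), so (287,1259,1381)→(287,111,11)
−g: flip: (287,111,11)→(11,-111,287)
−g: translate: b→-1 (≡-111 mod 22), so (11,-111,287)→(11,-1,7)
−g: flip: (11,-1,7)→(7,1,11)
−g: reduced (well bottom): (7,1,11) with a≤c, −a<b≤a
flip sign back: reduced form of g is (-7,-1,-11)
reduced forms (-7, -1, -11) vs (-7, -1, -11) ⇒ equivalent

yes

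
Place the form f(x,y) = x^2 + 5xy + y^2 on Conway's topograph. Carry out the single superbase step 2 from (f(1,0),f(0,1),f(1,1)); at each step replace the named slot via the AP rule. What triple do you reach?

start (1,1,7) = (f(1,0),f(0,1),f(1,1))
replace slot 2: 2·(1+7) − 1 = 15 → (1,15,7)

1,15,7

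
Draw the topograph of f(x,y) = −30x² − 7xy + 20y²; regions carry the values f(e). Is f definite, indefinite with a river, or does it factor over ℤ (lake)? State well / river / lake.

D = b²−4ac = (-7)² − 4·(-30)·20 = 2449
D > 0 non-square ⇒ indefinite ⇒ periodic river

river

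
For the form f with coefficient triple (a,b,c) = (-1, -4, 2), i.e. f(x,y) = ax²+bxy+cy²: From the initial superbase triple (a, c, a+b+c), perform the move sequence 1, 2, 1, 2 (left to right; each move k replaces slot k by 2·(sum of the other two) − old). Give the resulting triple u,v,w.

start (-1,2,-3) = (f(1,0),f(0,1),f(1,1))
replace slot 1: 2·(2+(-3)) − (-1) = -1 → (-1,2,-3)
replace slot 2: 2·((-1)+(-3)) − 2 = -10 → (-1,-10,-3)
replace slot 1: 2·((-10)+(-3)) − (-1) = -25 → (-25,-10,-3)
replace slot 2: 2·((-25)+(-3)) − (-10) = -46 → (-25,-46,-3)

-25,-46,-3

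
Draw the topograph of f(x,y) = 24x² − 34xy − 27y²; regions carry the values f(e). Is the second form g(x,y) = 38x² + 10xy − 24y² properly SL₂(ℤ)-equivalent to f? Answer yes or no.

D₁ = 3748, D₂ = 3748
river cycle of f (length 66): (-27, 34, 24), (24, 14, -37), (-37, 60, 1), (1, 60, -37), (-37, 14, 24), (24, 34, -27), (-27, 20, 31), (31, 42, -16), (-16, 54, 13), (13, 50, -24), … (56 more)
river cycle of g (length 62): (-24, 38, 24), (24, 58, -4), (-4, 54, 52), (52, 50, -6), (-6, 58, 16), (16, 38, -36), (-36, 34, 18), (18, 38, -32), (-32, 26, 24), (24, 22, -34), … (52 more)
cycles differ ⇒ inequivalent

no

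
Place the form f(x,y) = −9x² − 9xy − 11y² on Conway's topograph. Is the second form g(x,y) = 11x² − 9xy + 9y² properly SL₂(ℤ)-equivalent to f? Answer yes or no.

D₁ = -315, D₂ = -315
f is negative-definite; reduce −f:
−f: reduced (well bottom): (9,9,11) with a≤c, −a<b≤a
flip sign back: reduced form of f is (-9,-9,-11)
g: flip: (11,-9,9)→(9,9,11)
g: reduced (well bottom): (9,9,11) with a≤c, −a<b≤a
reduced forms (-9, -9, -11) vs (9, 9, 11) ⇒ inequivalent

no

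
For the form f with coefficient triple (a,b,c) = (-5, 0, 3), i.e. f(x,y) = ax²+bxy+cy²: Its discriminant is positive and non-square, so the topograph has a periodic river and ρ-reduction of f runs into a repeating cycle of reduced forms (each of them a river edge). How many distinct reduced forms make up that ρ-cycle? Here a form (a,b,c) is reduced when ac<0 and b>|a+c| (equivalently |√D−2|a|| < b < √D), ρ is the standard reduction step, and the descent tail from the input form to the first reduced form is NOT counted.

D = 60, ⌊√D⌋ = 7
descent: ρ → (3,6,-2)  [lands on river]
river: ρ → (-2,6,3)
ρ-cycle length = 2 (tail of 1 descent step not counted)

2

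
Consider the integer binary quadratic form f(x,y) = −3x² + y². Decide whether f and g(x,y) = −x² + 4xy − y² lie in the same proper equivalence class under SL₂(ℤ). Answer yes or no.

D₁ = 12, D₂ = 12
river cycle of f (length 2): (1, 2, -2), (-2, 2, 1)
river cycle of g (length 2): (-1, 2, 2), (2, 2, -1)
cycles differ ⇒ inequivalent

no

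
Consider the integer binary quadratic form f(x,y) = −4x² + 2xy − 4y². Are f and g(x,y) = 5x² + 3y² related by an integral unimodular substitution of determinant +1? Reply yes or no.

D₁ = -60, D₂ = -60
f is negative-definite; reduce −f:
−f: flip: (4,-2,4)→(4,2,4)
−f: reduced (well bottom): (4,2,4) with a≤c, −a<b≤a
flip sign back: reduced form of f is (-4,-2,-4)
g: flip: (5,0,3)→(3,0,5)
g: reduced (well bottom): (3,0,5) with a≤c, −a<b≤a
reduced forms (-4, -2, -4) vs (3, 0, 5) ⇒ inequivalent

no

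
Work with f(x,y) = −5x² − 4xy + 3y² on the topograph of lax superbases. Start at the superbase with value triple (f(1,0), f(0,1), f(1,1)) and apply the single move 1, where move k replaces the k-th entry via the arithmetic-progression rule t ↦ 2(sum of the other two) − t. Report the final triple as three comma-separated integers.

start (-5,3,-6) = (f(1,0),f(0,1),f(1,1))
replace slot 1: 2·(3+(-6)) − (-5) = -1 → (-1,3,-6)

-1,3,-6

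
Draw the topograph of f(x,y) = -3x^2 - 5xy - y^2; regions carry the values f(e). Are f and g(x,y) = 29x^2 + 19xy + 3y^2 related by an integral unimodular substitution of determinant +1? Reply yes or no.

D₁ = 13, D₂ = 13
river cycle of f (length 2): (-1, 3, 1), (1, 3, -1)
river cycle of g (length 2): (-1, 3, 1), (1, 3, -1)
cycles coincide ⇒ equivalent

yes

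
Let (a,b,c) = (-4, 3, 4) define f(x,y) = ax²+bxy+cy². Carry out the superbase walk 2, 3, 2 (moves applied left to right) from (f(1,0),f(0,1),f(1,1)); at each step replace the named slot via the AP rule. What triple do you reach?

start (-4,4,3) = (f(1,0),f(0,1),f(1,1))
replace slot 2: 2·((-4)+3) − 4 = -6 → (-4,-6,3)
replace slot 3: 2·((-4)+(-6)) − 3 = -23 → (-4,-6,-23)
replace slot 2: 2·((-4)+(-23)) − (-6) = -48 → (-4,-48,-23)

-4,-48,-23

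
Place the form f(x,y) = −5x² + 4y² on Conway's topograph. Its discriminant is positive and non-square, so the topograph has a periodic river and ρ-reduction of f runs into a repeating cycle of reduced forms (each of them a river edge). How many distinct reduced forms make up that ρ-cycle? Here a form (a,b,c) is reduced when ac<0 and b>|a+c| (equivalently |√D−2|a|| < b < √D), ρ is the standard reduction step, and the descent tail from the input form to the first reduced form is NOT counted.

D = 80, ⌊√D⌋ = 8
descent: ρ → (4,8,-1)  [lands on river]
river: ρ → (-1,8,4)
ρ-cycle length = 2 (tail of 1 descent step not counted)

2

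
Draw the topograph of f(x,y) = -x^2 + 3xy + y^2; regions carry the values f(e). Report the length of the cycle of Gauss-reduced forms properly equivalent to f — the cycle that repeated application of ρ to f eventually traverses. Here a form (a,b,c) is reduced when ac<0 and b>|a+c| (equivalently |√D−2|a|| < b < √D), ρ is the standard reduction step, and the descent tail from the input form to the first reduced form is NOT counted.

D = 13, ⌊√D⌋ = 3
river: ρ → (1,3,-1)
river: ρ → (-1,3,1)
ρ-cycle length = 2 (tail of 0 descent steps not counted)

2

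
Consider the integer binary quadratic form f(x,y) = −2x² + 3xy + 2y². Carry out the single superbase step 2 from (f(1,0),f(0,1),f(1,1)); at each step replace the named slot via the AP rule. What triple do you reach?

start (-2,2,3) = (f(1,0),f(0,1),f(1,1))
replace slot 2: 2·((-2)+3) − 2 = 0 → (-2,0,3)

-2,0,3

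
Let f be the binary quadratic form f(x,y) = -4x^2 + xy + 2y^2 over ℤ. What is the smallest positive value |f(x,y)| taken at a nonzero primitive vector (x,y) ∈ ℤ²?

descent: ρ → (2,3,-3)  [lands on river]
river: ρ → (-3,3,2)
river: ρ → (2,5,-1)
river: ρ → (-1,5,2)
closes: descent 1, river 4
min |a| on river = 1

1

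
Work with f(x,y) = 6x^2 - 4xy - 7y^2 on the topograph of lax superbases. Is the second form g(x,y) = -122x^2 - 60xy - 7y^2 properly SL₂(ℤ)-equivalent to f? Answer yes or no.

D₁ = 184, D₂ = 184
river cycle of f (length 12): (-7, 4, 6), (6, 8, -5), (-5, 12, 2), (2, 12, -5), (-5, 8, 6), (6, 4, -7), (-7, 10, 3), (3, 8, -10), (-10, 12, 1), (1, 12, -10), … (2 more)
river cycle of g (length 12): (-7, 4, 6), (6, 8, -5), (-5, 12, 2), (2, 12, -5), (-5, 8, 6), (6, 4, -7), (-7, 10, 3), (3, 8, -10), (-10, 12, 1), (1, 12, -10), … (2 more)
cycles coincide ⇒ equivalent

yes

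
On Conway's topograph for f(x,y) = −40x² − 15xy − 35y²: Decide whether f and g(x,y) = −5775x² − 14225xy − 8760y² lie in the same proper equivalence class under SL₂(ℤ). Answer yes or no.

D₁ = -5375, D₂ = -5375
f is negative-definite; reduce −f:
−f: flip: (40,15,35)→(35,-15,40)
−f: reduced (well bottom): (35,-15,40) with a≤c, −a<b≤a
flip sign back: reduced form of f is (-35,15,-40)
g is negative-definite; reduce −g:
−g: translate: b→2675 (≡14225 mod 11550), so (5775,14225,8760)→(5775,2675,310)
−g: flip: (5775,2675,310)→(310,-2675,5775)
−g: translate: b→-195 (≡-2675 mod 620), so (310,-2675,5775)→(310,-195,35)
−g: flip: (310,-195,35)→(35,195,310)
−g: translate: b→-15 (≡195 mod 70), so (35,195,310)→(35,-15,40)
−g: reduced (well bottom): (35,-15,40) with a≤c, −a<b≤a
flip sign back: reduced form of g is (-35,15,-40)
reduced forms (-35, 15, -40) vs (-35, 15, -40) ⇒ equivalent

yes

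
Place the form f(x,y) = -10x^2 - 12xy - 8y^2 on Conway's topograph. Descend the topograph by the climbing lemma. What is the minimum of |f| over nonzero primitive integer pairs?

translate: b→-8 (≡12 mod 20), so (10,12,8)→(10,-8,6)
flip: (10,-8,6)→(6,8,10)
translate: b→-4 (≡8 mod 12), so (6,8,10)→(6,-4,8)
reduced (well bottom): (6,-4,8) with a≤c, −a<b≤a
well minimum |f| = |-6| = 6 (negative-definite)

6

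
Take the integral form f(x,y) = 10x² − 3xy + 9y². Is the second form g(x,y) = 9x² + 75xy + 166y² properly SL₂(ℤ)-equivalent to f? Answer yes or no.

D₁ = -351, D₂ = -351
f: flip: (10,-3,9)→(9,3,10)
f: reduced (well bottom): (9,3,10) with a≤c, −a<b≤a
g: translate: b→3 (≡75 mod 18), so (9,75,166)→(9,3,10)
g: reduced (well bottom): (9,3,10) with a≤c, −a<b≤a
reduced forms (9, 3, 10) vs (9, 3, 10) ⇒ equivalent

yes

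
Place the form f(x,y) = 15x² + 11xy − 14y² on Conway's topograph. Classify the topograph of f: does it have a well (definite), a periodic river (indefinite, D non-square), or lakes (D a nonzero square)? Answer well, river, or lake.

D = b²−4ac = 11² − 4·15·(-14) = 961
D = 31² is a perfect square ⇒ form factors over ℤ ⇒ lakes

lake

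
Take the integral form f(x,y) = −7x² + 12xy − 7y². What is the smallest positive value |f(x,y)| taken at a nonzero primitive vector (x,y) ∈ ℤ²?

translate: b→2 (≡-12 mod 14), so (7,-12,7)→(7,2,2)
flip: (7,2,2)→(2,-2,7)
translate: b→2 (≡-2 mod 4), so (2,-2,7)→(2,2,7)
reduced (well bottom): (2,2,7) with a≤c, −a<b≤a
well minimum |f| = |-2| = 2 (negative-definite)

2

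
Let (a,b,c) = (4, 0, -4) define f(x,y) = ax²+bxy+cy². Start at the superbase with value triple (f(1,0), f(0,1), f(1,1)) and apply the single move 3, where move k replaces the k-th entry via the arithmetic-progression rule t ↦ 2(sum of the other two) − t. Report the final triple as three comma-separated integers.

start (4,-4,0) = (f(1,0),f(0,1),f(1,1))
replace slot 3: 2·(4+(-4)) − 0 = 0 → (4,-4,0)

4,-4,0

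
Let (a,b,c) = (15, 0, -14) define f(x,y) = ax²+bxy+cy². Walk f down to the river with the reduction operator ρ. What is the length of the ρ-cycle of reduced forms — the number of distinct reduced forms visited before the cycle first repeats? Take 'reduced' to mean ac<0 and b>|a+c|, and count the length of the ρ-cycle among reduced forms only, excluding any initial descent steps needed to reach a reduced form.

D = 840, ⌊√D⌋ = 28
descent: ρ → (-14,28,1)  [lands on river]
river: ρ → (1,28,-14)
ρ-cycle length = 2 (tail of 1 descent step not counted)

2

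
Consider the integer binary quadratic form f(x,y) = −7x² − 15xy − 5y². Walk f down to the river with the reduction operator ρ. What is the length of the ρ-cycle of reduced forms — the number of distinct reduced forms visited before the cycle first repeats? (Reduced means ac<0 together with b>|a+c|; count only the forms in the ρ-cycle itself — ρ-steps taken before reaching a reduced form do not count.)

D = 85, ⌊√D⌋ = 9
descent: ρ → (-5,5,3)  [lands on river]
river: ρ → (3,7,-3)
river: ρ → (-3,5,5)
river: ρ → (5,5,-3)
river: ρ → (-3,7,3)
river: ρ → (3,5,-5)
ρ-cycle length = 6 (tail of 1 descent step not counted)

6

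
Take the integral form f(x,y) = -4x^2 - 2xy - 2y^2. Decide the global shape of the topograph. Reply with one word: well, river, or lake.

D = b²−4ac = (-2)² − 4·(-4)·(-2) = -28
D < 0 ⇒ definite ⇒ every region one sign ⇒ single well

well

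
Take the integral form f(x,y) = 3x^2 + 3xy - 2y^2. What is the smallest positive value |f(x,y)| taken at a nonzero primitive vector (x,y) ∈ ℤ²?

river: ρ → (-2,5,1)
river: ρ → (1,5,-2)
river: ρ → (-2,3,3)
river: ρ → (3,3,-2)
closes: descent 0, river 4
min |a| on river = 1

1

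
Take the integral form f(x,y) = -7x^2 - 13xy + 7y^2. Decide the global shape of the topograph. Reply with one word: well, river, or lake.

D = b²−4ac = (-13)² − 4·(-7)·7 = 365
D > 0 non-square ⇒ indefinite ⇒ periodic river

river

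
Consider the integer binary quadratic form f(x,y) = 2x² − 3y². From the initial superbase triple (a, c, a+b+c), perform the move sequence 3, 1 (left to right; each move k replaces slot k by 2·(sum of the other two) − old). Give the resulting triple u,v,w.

start (2,-3,-1) = (f(1,0),f(0,1),f(1,1))
replace slot 3: 2·(2+(-3)) − (-1) = -1 → (2,-3,-1)
replace slot 1: 2·((-3)+(-1)) − 2 = -10 → (-10,-3,-1)

-10,-3,-1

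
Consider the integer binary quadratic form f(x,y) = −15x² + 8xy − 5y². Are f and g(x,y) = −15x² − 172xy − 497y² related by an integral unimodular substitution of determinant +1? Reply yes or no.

D₁ = -236, D₂ = -236
f is negative-definite; reduce −f:
−f: flip: (15,-8,5)→(5,8,15)
−f: translate: b→-2 (≡8 mod 10), so (5,8,15)→(5,-2,12)
−f: reduced (well bottom): (5,-2,12) with a≤c, −a<b≤a
flip sign back: reduced form of f is (-5,2,-12)
g is negative-definite; reduce −g:
−g: translate: b→-8 (≡172 mod 30), so (15,172,497)→(15,-8,5)
−g: flip: (15,-8,5)→(5,8,15)
−g: translate: b→-2 (≡8 mod 10), so (5,8,15)→(5,-2,12)
−g: reduced (well bottom): (5,-2,12) with a≤c, −a<b≤a
flip sign back: reduced form of g is (-5,2,-12)
reduced forms (-5, 2, -12) vs (-5, 2, -12) ⇒ equivalent

yes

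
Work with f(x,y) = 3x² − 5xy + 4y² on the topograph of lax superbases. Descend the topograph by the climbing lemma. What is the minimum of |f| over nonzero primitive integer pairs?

translate: b→1 (≡-5 mod 6), so (3,-5,4)→(3,1,2)
flip: (3,1,2)→(2,-1,3)
reduced (well bottom): (2,-1,3) with a≤c, −a<b≤a
well minimum = a = 2

2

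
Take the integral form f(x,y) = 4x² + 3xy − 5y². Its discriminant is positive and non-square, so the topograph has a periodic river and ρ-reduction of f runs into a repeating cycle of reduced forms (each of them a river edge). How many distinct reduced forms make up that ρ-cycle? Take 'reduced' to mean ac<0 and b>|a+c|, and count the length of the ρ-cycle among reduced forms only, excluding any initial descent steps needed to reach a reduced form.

D = 89, ⌊√D⌋ = 9
river: ρ → (-5,7,2)
river: ρ → (2,9,-1)
river: ρ → (-1,9,2)
river: ρ → (2,7,-5)
river: ρ → (-5,3,4)
river: ρ → (4,5,-4)
river: ρ → (-4,3,5)
river: ρ → (5,7,-2)
river: ρ → (-2,9,1)
river: ρ → (1,9,-2)
river: ρ → (-2,7,5)
river: ρ → (5,3,-4)
river: ρ → (-4,5,4)
river: ρ → (4,3,-5)
ρ-cycle length = 14 (tail of 0 descent steps not counted)

14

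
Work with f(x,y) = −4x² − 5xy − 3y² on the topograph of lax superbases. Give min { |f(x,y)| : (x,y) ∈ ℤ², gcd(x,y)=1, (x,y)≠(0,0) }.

translate: b→-3 (≡5 mod 8), so (4,5,3)→(4,-3,2)
flip: (4,-3,2)→(2,3,4)
translate: b→-1 (≡3 mod 4), so (2,3,4)→(2,-1,3)
reduced (well bottom): (2,-1,3) with a≤c, −a<b≤a
well minimum |f| = |-2| = 2 (negative-definite)

2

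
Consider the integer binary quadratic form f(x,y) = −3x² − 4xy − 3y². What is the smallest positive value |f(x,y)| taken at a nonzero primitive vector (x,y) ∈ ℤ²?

translate: b→-2 (≡4 mod 6), so (3,4,3)→(3,-2,2)
flip: (3,-2,2)→(2,2,3)
reduced (well bottom): (2,2,3) with a≤c, −a<b≤a
well minimum |f| = |-2| = 2 (negative-definite)

2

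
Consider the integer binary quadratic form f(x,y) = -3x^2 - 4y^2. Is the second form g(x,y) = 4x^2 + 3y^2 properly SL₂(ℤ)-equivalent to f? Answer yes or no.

D₁ = -48, D₂ = -48
f is negative-definite; reduce −f:
−f: reduced (well bottom): (3,0,4) with a≤c, −a<b≤a
flip sign back: reduced form of f is (-3,0,-4)
g: flip: (4,0,3)→(3,0,4)
g: reduced (well bottom): (3,0,4) with a≤c, −a<b≤a
reduced forms (-3, 0, -4) vs (3, 0, 4) ⇒ inequivalent

no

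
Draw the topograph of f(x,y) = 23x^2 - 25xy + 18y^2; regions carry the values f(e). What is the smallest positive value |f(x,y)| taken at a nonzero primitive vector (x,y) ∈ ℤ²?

translate: b→21 (≡-25 mod 46), so (23,-25,18)→(23,21,16)
flip: (23,21,16)→(16,-21,23)
translate: b→11 (≡-21 mod 32), so (16,-21,23)→(16,11,18)
reduced (well bottom): (16,11,18) with a≤c, −a<b≤a
well minimum = a = 16

16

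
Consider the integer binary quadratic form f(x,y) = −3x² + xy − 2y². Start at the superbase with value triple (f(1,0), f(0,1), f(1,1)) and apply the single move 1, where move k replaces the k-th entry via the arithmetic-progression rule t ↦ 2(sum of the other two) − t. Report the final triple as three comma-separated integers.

start (-3,-2,-4) = (f(1,0),f(0,1),f(1,1))
replace slot 1: 2·((-2)+(-4)) − (-3) = -9 → (-9,-2,-4)

-9,-2,-4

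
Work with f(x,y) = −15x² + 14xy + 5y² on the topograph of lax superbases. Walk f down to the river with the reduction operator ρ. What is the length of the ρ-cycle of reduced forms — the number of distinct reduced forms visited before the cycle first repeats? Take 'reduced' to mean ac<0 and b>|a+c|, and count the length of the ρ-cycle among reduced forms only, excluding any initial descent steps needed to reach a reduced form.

D = 496, ⌊√D⌋ = 22
river: ρ → (5,16,-12)
river: ρ → (-12,8,9)
river: ρ → (9,10,-11)
river: ρ → (-11,12,8)
river: ρ → (8,20,-3)
river: ρ → (-3,22,1)
river: ρ → (1,22,-3)
river: ρ → (-3,20,8)
river: ρ → (8,12,-11)
river: ρ → (-11,10,9)
river: ρ → (9,8,-12)
river: ρ → (-12,16,5)
river: ρ → (5,14,-15)
river: ρ → (-15,16,4)
river: ρ → (4,16,-15)
river: ρ → (-15,14,5)
ρ-cycle length = 16 (tail of 0 descent steps not counted)

16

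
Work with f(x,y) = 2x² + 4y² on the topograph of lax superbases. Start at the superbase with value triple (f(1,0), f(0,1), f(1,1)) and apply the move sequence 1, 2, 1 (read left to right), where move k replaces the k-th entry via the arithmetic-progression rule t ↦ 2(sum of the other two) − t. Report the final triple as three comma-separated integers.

start (2,4,6) = (f(1,0),f(0,1),f(1,1))
replace slot 1: 2·(4+6) − 2 = 18 → (18,4,6)
replace slot 2: 2·(18+6) − 4 = 44 → (18,44,6)
replace slot 1: 2·(44+6) − 18 = 82 → (82,44,6)

82,44,6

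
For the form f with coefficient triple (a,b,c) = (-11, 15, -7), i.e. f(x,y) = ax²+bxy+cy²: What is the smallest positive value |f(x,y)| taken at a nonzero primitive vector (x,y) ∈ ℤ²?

translate: b→7 (≡-15 mod 22), so (11,-15,7)→(11,7,3)
flip: (11,7,3)→(3,-7,11)
translate: b→-1 (≡-7 mod 6), so (3,-7,11)→(3,-1,7)
reduced (well bottom): (3,-1,7) with a≤c, −a<b≤a
well minimum |f| = |-3| = 3 (negative-definite)

3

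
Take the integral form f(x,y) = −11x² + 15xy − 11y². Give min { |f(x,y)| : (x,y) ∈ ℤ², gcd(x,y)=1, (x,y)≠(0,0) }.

translate: b→7 (≡-15 mod 22), so (11,-15,11)→(11,7,7)
flip: (11,7,7)→(7,-7,11)
translate: b→7 (≡-7 mod 14), so (7,-7,11)→(7,7,11)
reduced (well bottom): (7,7,11) with a≤c, −a<b≤a
well minimum |f| = |-7| = 7 (negative-definite)

7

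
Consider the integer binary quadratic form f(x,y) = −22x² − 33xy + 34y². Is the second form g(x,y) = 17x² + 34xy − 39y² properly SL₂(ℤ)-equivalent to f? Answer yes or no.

D₁ = 4081, D₂ = 3808
discriminants differ ⇒ not SL₂(ℤ)-equivalent

no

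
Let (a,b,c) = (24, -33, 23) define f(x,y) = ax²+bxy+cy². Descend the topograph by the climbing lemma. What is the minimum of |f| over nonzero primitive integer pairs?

translate: b→15 (≡-33 mod 48), so (24,-33,23)→(24,15,14)
flip: (24,15,14)→(14,-15,24)
translate: b→13 (≡-15 mod 28), so (14,-15,24)→(14,13,23)
reduced (well bottom): (14,13,23) with a≤c, −a<b≤a
well minimum = a = 14

14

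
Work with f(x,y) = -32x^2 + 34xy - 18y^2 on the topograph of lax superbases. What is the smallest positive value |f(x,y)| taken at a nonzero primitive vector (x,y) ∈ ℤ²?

translate: b→30 (≡-34 mod 64), so (32,-34,18)→(32,30,16)
flip: (32,30,16)→(16,-30,32)
translate: b→2 (≡-30 mod 32), so (16,-30,32)→(16,2,18)
reduced (well bottom): (16,2,18) with a≤c, −a<b≤a
well minimum |f| = |-16| = 16 (negative-definite)

16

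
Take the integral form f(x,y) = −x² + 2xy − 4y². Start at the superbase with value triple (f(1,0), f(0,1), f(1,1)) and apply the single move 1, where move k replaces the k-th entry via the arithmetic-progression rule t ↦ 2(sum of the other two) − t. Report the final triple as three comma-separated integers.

start (-1,-4,-3) = (f(1,0),f(0,1),f(1,1))
replace slot 1: 2·((-4)+(-3)) − (-1) = -13 → (-13,-4,-3)

-13,-4,-3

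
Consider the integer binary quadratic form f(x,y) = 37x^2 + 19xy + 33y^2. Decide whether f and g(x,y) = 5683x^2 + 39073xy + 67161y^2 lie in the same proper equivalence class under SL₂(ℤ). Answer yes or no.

D₁ = -4523, D₂ = -4523
f: flip: (37,19,33)→(33,-19,37)
f: reduced (well bottom): (33,-19,37) with a≤c, −a<b≤a
g: translate: b→4975 (≡39073 mod 11366), so (5683,39073,67161)→(5683,4975,1089)
g: flip: (5683,4975,1089)→(1089,-4975,5683)
g: translate: b→-619 (≡-4975 mod 2178), so (1089,-4975,5683)→(1089,-619,89)
g: flip: (1089,-619,89)→(89,619,1089)
g: translate: b→85 (≡619 mod 178), so (89,619,1089)→(89,85,33)
g: flip: (89,85,33)→(33,-85,89)
g: translate: b→-19 (≡-85 mod 66), so (33,-85,89)→(33,-19,37)
g: reduced (well bottom): (33,-19,37) with a≤c, −a<b≤a
reduced forms (33, -19, 37) vs (33, -19, 37) ⇒ equivalent

yes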